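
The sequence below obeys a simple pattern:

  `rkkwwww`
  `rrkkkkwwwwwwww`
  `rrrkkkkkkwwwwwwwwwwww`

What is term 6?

Each string has the form r^{n} k^{2n} w^{4n} (n = 1, 2, …).
At n = 6 the blocks have lengths 6, 12, 24.

rrrrrrkkkkkkkkkkkkwwwwwwwwwwwwwwwwwwwwwwww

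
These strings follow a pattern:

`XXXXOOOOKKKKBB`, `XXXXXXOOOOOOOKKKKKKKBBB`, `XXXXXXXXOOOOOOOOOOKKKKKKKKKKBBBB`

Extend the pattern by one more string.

Each string has the form X^{2n+2} O^{3n+1} K^{3n+1} B^{n+1} (n = 1, 2, …).
Setting n = 4 gives 10, 13, 13, 5 characters in each block.

XXXXXXXXXXOOOOOOOOOOOOOKKKKKKKKKKKKKBBBBB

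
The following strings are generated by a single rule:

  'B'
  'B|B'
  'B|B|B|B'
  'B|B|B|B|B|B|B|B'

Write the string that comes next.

Every step duplicates the string with '|' between the halves.
So the next term is two copies of B|B|B|B|B|B|B|B with '|' between the halves.

B|B|B|B|B|B|B|B|B|B|B|B|B|B|B|B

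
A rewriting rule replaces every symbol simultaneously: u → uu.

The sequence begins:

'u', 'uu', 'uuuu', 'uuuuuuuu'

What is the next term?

uuuuuuuuuuuuuuuu

Rewriting each symbol of uuuuuuuu: u→uu, u→uu, u→uu, u→uu, u→uu, u→uu, u→uu, u→uu, which concatenates to uu uu uu uu uu uu uu uu.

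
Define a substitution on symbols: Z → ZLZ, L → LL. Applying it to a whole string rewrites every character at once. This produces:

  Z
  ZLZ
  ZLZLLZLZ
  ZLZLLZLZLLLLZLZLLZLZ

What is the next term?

ZLZLLZLZLLLLZLZLLZLZLLLLLLLLZLZLLZLZLLLLZLZLLZLZ

Replace each of the 20 characters of ZLZLLZLZLLLLZLZLLZLZ in place — ZLZ LL ZLZ LL LL ZLZ LL ZLZ LL LL LL LL ZLZ LL ZLZ LL LL ZLZ LL ZLZ — and concatenate.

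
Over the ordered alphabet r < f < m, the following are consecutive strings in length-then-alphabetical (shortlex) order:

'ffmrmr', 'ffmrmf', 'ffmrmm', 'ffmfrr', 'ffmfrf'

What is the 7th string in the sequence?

Advancing 2 positions from ffmfrf through ffmfrf → ffmfrm reaches term 7.

ffmffr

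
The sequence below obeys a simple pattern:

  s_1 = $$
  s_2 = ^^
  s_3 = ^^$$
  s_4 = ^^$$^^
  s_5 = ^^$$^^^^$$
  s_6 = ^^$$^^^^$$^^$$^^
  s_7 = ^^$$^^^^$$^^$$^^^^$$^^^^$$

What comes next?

From term 3 onward, concatenate the last term with the second-to-last: ^^·$$ = ^^$$, ^^$$·^^ = ^^$$^^, …
Continuing: ^^$$^^^^$$^^$$^^^^$$^^^^$$ · ^^$$^^^^$$^^$$^^ gives term 8.

^^$$^^^^$$^^$$^^^^$$^^^^$$^^$$^^^^$$^^$$^^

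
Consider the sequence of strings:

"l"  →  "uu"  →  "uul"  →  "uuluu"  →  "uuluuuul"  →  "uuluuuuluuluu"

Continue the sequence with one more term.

uuluuuuluuluuuuluuuul

From term 3 onward, concatenate the last term with the second-to-last: uu·l = uul, uul·uu = uuluu, …
The next term joins uuluuuuluuluu and uuluuuul.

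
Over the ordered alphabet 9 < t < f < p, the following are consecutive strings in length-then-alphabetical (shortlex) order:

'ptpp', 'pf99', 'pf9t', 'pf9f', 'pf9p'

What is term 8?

pftf

Advancing 3 positions from pf9p through pf9p → pft9 → pftt reaches term 8.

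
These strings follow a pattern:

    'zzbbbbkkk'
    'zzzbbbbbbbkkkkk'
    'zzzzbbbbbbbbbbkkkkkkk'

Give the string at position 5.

Reading off run lengths: z runs 2, 3, 4; b runs 4, 7, 10; k runs 3, 5, 7 — each is linear in n (n = 1, 2, …).
At n = 5 the blocks have lengths 6, 16, 11.

zzzzzzbbbbbbbbbbbbbbbbkkkkkkkkkkk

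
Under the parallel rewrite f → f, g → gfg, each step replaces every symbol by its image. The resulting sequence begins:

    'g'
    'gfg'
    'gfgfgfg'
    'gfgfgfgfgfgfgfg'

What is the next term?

gfgfgfgfgfgfgfgfgfgfgfgfgfgfgfg

Replace each of the 15 characters of gfgfgfgfgfgfgfg in place — gfg f gfg f gfg f gfg f gfg f gfg f gfg f gfg — and concatenate.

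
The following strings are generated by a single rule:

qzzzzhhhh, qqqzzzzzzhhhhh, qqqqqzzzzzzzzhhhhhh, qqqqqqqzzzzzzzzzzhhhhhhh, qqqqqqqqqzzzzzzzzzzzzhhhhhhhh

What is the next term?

qqqqqqqqqqqzzzzzzzzzzzzzzhhhhhhhhh

Reading off run lengths: q runs 1, 3, 5, 7, 9; z runs 4, 6, 8, 10, 12; h runs 4, 5, 6, 7, 8 — each is linear in n (n = 1, 2, …).
For the next term, n = 6, so the run lengths are 11, 14, 9.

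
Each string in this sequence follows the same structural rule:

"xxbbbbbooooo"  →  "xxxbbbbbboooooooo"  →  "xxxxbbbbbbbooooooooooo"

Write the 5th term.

xxxxxxbbbbbbbbbooooooooooooooooo

Each string has the form x^{n} b^{n+3} o^{3n-1}, where the shown terms are n = 2, 3, 4.
For term 5, n = 6, so the run lengths are 6, 9, 17.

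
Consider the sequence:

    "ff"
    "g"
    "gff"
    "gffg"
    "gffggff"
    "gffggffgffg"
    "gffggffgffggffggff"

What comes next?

gffggffgffggffggffgffggffgffg

Each term (from the third on) is the previous term followed by the one before it: term 3 = g·ff = gff.
The next term joins gffggffgffggffggff and gffggffgffg.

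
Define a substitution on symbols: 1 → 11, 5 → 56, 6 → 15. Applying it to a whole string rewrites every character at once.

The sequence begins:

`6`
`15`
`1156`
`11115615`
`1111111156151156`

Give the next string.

11111111111111115615115611115615

Applying the rule to each of the 16 symbols of 1111111156151156 gives the pieces 11 11 11 11 11 11 11 11 56 15 11 56 11 11 56 15, which concatenate to the answer.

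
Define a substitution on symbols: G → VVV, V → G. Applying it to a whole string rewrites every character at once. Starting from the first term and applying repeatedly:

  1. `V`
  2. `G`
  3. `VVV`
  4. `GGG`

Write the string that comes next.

Apply φ to GGG symbol by symbol: G→VVV, G→VVV, G→VVV; joined: VVV VVV VVV.

VVVVVVVVV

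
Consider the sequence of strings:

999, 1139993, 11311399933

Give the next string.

Every step adds 113 to the front and 3 to the end of the previous string.
One more step from 11311399933 gives the answer.

113113113999333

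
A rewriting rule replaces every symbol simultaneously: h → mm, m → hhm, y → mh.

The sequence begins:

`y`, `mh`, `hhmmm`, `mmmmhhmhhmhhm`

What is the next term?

φ(mmmmhhmhhmhhm) expands symbol-by-symbol to hhm hhm hhm hhm mm mm hhm mm mm hhm mm mm hhm; joining the 13 pieces gives the next term.

hhmhhmhhmhhmmmmmhhmmmmmhhmmmmmhhm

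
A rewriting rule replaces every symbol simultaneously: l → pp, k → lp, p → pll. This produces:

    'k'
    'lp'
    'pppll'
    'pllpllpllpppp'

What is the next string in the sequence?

pllpppppllpppppllpppppllpllpllpll

Replace each of the 13 characters of pllpllpllpppp in place — pll pp pp pll pp pp pll pp pp pll pll pll pll — and concatenate.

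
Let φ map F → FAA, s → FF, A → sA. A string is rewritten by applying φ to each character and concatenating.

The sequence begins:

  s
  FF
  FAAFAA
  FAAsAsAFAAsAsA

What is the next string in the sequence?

Rewriting the 14 symbols of FAAsAsAFAAsAsA one by one yields FAA sA sA FF sA FF sA FAA sA sA FF sA FF sA; concatenated:

FAAsAsAFFsAFFsAFAAsAsAFFsAFFsA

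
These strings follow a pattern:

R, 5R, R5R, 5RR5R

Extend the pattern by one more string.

From term 3 onward, concatenate the second-to-last term with the last: R·5R = R5R, 5R·R5R = 5RR5R, …
So term 5 is R5R·5RR5R.

R5R5RR5R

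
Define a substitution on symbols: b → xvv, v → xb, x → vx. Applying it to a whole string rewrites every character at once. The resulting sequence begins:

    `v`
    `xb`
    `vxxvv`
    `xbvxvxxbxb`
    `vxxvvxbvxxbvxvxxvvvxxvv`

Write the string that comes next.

Applying the rule to each of the 23 symbols of vxxvvxbvxxbvxvxxvvvxxvv gives the pieces xb vx vx xb xb vx xvv xb vx vx xvv xb vx xb vx vx xb xb xb vx vx xb xb, which concatenate to the answer.

xbvxvxxbxbvxxvvxbvxvxxvvxbvxxbvxvxxbxbxbvxvxxbxb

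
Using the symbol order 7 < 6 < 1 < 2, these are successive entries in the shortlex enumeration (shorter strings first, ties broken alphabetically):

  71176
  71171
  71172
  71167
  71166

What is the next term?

71161

Treat 71166 as a base-4 numeral over the given alphabet and add one, carrying through any trailing 2's.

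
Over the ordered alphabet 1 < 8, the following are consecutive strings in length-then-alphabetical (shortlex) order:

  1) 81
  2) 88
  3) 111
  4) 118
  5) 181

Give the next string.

188

Find the rightmost character of 181 below 8, bump it to the next letter, and reset everything to its right to 1.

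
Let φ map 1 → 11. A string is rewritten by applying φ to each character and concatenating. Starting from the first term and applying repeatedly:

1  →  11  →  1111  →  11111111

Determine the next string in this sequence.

1111111111111111

Apply φ to 11111111 symbol by symbol: 1→11, 1→11, 1→11, 1→11, 1→11, 1→11, 1→11, 1→11; joined: 11 11 11 11 11 11 11 11.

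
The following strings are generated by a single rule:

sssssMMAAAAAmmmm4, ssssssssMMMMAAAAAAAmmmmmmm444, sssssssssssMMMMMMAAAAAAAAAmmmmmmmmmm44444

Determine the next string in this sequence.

ssssssssssssssMMMMMMMMAAAAAAAAAAAmmmmmmmmmmmmm4444444

The n-th term is 3n+2 s's then 2n M's then 2n+3 A's then 3n+1 m's then 2n-1 4's (n = 1, 2, …).
Setting n = 4 gives 14, 8, 11, 13, 7 characters in each block.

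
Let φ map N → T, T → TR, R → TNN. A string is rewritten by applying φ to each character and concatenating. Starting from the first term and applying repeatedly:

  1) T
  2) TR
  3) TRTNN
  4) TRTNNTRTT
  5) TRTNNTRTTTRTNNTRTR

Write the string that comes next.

TRTNNTRTTTRTNNTRTRTRTNNTRTTTRTNNTRTNN

Replace each of the 18 characters of TRTNNTRTTTRTNNTRTR in place — TR TNN TR T T TR TNN TR TR TR TNN TR T T TR TNN TR TNN — and concatenate.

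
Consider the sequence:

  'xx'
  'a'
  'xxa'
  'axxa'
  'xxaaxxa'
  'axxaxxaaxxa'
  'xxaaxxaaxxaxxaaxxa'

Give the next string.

From term 3 onward, concatenate the second-to-last term with the last: xx·a = xxa, a·xxa = axxa, …
So term 8 is axxaxxaaxxa·xxaaxxaaxxaxxaaxxa.

axxaxxaaxxaxxaaxxaaxxaxxaaxxa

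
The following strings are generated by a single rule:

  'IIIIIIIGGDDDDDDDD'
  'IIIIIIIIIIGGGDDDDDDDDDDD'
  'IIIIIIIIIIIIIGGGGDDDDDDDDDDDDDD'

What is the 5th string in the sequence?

Reading off run lengths: I runs 7, 10, 13; G runs 2, 3, 4; D runs 8, 11, 14 — each is linear in n, where the shown terms are n = 2, 3, 4.
Setting n = 6 gives 19, 6, 20 characters in each block.

IIIIIIIIIIIIIIIIIIIGGGGGGDDDDDDDDDDDDDDDDDDDD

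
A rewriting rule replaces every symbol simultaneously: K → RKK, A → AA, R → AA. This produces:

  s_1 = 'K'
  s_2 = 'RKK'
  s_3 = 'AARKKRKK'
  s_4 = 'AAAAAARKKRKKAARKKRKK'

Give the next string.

φ(AAAAAARKKRKKAARKKRKK) expands symbol-by-symbol to AA AA AA AA AA AA AA RKK RKK AA RKK RKK AA AA AA RKK RKK AA RKK RKK; joining the 20 pieces gives the next term.

AAAAAAAAAAAAAARKKRKKAARKKRKKAAAAAARKKRKKAARKKRKK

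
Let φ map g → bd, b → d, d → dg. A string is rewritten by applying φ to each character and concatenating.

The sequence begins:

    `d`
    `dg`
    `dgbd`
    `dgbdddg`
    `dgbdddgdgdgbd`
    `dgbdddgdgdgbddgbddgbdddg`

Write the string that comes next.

dgbdddgdgdgbddgbddgbdddgdgbdddgdgbdddgdgdgbd

φ(dgbdddgdgdgbddgbddgbdddg) expands symbol-by-symbol to dg bd d dg dg dg bd dg bd dg bd d dg dg bd d dg dg bd d dg dg dg bd; joining the 24 pieces gives the next term.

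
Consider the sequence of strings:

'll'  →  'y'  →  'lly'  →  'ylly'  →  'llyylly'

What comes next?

This is a Fibonacci-style word recurrence s(k) = s(k−2)·s(k−1): e.g. ll·y = lly.
Continuing: ylly · llyylly gives term 6.

yllyllyylly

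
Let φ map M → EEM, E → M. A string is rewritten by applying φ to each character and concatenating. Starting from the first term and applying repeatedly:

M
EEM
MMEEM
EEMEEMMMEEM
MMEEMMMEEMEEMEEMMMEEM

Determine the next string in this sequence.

Replace each of the 21 characters of MMEEMMMEEMEEMEEMMMEEM in place — EEM EEM M M EEM EEM EEM M M EEM M M EEM M M EEM EEM EEM M M EEM — and concatenate.

EEMEEMMMEEMEEMEEMMMEEMMMEEMMMEEMEEMEEMMMEEM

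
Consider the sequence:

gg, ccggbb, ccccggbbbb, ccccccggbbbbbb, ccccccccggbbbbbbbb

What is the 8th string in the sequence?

Each term wraps the previous one in cc on the left and bb on the right.
From ccccccccggbbbbbbbb, 3 further steps: ccccccccggbbbbbbbb → ccccccccccggbbbbbbbbbb → ccccccccccccggbbbbbbbbbbbb → (answer).

ccccccccccccccggbbbbbbbbbbbbbb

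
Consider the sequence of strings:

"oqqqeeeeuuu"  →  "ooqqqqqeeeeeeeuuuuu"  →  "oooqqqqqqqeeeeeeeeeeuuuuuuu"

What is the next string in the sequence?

The n-th term is n o's then 2n+1 q's then 3n+1 e's then 2n+1 u's (n = 1, 2, …).
At n = 4 the blocks have lengths 4, 9, 13, 9.

ooooqqqqqqqqqeeeeeeeeeeeeeuuuuuuuuu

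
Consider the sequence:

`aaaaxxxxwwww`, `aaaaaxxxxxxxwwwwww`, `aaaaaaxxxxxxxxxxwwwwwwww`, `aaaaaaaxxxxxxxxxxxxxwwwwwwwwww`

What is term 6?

aaaaaaaaaxxxxxxxxxxxxxxxxxxxwwwwwwwwwwwwww

The n-th term is n+2 a's then 3n-2 x's then 2n w's, where the shown terms are n = 2, 3, 4, 5.
At n = 7 the blocks have lengths 9, 19, 14.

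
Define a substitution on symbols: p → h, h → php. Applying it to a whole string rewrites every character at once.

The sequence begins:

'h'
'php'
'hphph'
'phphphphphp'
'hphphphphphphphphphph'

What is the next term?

phphphphphphphphphphphphphphphphphphphphphp

φ(hphphphphphphphphphph) expands symbol-by-symbol to php h php h php h php h php h php h php h php h php h php h php; joining the 21 pieces gives the next term.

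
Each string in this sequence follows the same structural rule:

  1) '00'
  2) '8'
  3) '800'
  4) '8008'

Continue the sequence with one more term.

8008800

From term 3 onward, concatenate the last term with the second-to-last: 8·00 = 800, 800·8 = 8008, …
The next term joins 8008 and 800.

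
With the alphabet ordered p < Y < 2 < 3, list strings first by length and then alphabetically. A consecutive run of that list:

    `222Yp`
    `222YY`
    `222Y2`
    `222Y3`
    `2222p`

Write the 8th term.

22223

Stepping forward 3 times from 2222p: 2222p → 2222Y → 22222, then the target.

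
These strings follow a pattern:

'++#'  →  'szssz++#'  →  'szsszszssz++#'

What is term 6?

The strings grow by a fixed prefix szssz each time.
From szsszszssz++#, 3 further steps: szsszszssz++# → szsszszsszszssz++# → szsszszsszszsszszssz++# → (answer).

szsszszsszszsszszsszszssz++#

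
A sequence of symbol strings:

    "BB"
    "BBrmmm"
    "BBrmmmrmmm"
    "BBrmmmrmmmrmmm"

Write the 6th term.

BBrmmmrmmmrmmmrmmmrmmm

Each term is the previous one with rmmm appended.
From BBrmmmrmmmrmmm, 2 further steps: BBrmmmrmmmrmmm → BBrmmmrmmmrmmmrmmm → (answer).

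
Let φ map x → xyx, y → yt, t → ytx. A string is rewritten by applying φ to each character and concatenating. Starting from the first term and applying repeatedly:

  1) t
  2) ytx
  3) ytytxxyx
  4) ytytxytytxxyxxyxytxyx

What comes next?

Applying the rule to each of the 21 symbols of ytytxytytxxyxxyxytxyx gives the pieces yt ytx yt ytx xyx yt ytx yt ytx xyx xyx yt xyx xyx yt xyx yt ytx xyx yt xyx, which concatenate to the answer.

ytytxytytxxyxytytxytytxxyxxyxytxyxxyxytxyxytytxxyxytxyx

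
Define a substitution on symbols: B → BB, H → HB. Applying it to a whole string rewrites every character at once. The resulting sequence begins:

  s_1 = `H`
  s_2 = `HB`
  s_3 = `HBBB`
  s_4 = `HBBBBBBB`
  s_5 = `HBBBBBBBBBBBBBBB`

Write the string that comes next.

HBBBBBBBBBBBBBBBBBBBBBBBBBBBBBBB

Replace each of the 16 characters of HBBBBBBBBBBBBBBB in place — HB BB BB BB BB BB BB BB BB BB BB BB BB BB BB BB — and concatenate.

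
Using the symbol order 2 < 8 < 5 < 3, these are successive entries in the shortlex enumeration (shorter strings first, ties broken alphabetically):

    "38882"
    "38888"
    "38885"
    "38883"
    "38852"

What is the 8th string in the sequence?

Stepping forward 3 times from 38852: 38852 → 38858 → 38855, then the target.

38853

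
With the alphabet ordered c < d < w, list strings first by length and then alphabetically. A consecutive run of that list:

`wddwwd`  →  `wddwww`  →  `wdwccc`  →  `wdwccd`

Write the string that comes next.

wdwccw

The successor of wdwccd increments the rightmost position that isn't already w and resets every position after it to c.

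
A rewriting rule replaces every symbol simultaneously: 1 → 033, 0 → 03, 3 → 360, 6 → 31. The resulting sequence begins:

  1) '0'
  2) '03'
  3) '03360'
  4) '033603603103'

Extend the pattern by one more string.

033603603103360310336003303360

Apply φ to 033603603103 symbol by symbol: 0→03, 3→360, 3→360, 6→31, 0→03, 3→360, 6→31, 0→03, 3→360, 1→033, 0→03, 3→360; joined: 03 360 360 31 03 360 31 03 360 033 03 360.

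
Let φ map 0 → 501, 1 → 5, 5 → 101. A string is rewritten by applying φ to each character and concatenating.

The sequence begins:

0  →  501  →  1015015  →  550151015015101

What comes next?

Applying the rule to each of the 15 symbols of 550151015015101 gives the pieces 101 101 501 5 101 5 501 5 101 501 5 101 5 501 5, which concatenate to the answer.

101101501510155015101501510155015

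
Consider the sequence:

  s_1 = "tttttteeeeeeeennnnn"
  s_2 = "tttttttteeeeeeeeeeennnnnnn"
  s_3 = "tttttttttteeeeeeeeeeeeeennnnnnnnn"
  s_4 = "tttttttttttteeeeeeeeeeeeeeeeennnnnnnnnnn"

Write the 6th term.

tttttttttttttttteeeeeeeeeeeeeeeeeeeeeeennnnnnnnnnnnnnn

The n-th term is 2n t's then 3n-1 e's then 2n-1 n's, where the shown terms are n = 3, 4, 5, 6.
At n = 8 the blocks have lengths 16, 23, 15.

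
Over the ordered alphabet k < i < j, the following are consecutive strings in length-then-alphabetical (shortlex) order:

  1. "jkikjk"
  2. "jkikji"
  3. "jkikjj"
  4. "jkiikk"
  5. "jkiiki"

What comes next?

Treat jkiiki as a base-3 numeral over the given alphabet and add one, carrying through any trailing j's.

jkiikj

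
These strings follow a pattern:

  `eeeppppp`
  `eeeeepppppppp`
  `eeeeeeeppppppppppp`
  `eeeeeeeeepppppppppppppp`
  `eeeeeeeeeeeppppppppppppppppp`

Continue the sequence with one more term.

eeeeeeeeeeeeepppppppppppppppppppp

Term n consists of 2n-1 e's, followed by 3n-1 p's, where the shown terms are n = 2, 3, 4, 5, 6.
At n = 7 the blocks have lengths 13, 20.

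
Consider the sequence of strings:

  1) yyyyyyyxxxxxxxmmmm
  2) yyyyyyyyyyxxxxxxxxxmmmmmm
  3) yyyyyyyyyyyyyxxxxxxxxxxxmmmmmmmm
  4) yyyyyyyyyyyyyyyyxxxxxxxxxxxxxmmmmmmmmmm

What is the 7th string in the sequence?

yyyyyyyyyyyyyyyyyyyyyyyyyxxxxxxxxxxxxxxxxxxxmmmmmmmmmmmmmmmm

Reading off run lengths: y runs 7, 10, 13, 16; x runs 7, 9, 11, 13; m runs 4, 6, 8, 10 — each is linear in n, where the shown terms are n = 2, 3, 4, 5.
Setting n = 8 gives 25, 19, 16 characters in each block.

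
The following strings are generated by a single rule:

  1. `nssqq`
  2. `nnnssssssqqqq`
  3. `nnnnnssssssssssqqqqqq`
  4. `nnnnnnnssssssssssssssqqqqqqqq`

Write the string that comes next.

The n-th term is 2n-1 n's then 4n-2 s's then 2n q's (n = 1, 2, …).
For the next term, n = 5, so the run lengths are 9, 18, 10.

nnnnnnnnnssssssssssssssssssqqqqqqqqqq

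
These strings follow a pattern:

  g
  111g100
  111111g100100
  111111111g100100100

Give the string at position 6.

s(k+1) = 111·s(k)·100, so each term gains 111 as a prefix and 100 as a suffix.
From 111111111g100100100, 2 further steps: 111111111g100100100 → 111111111111g100100100100 → (answer).

111111111111111g100100100100100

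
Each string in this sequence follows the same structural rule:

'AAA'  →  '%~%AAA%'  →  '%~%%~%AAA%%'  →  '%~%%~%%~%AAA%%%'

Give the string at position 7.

%~%%~%%~%%~%%~%%~%AAA%%%%%%

Each term wraps the previous one in %~% on the left and % on the right.
From %~%%~%%~%AAA%%%, 3 further steps: %~%%~%%~%AAA%%% → %~%%~%%~%%~%AAA%%%% → %~%%~%%~%%~%%~%AAA%%%%% → (answer).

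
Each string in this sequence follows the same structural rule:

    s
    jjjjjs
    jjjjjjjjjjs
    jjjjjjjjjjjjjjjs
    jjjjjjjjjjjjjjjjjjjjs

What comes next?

Each term is the previous one with jjjjj prepended.
So the next term is jjjjj·jjjjjjjjjjjjjjjjjjjjs.

jjjjjjjjjjjjjjjjjjjjjjjjjs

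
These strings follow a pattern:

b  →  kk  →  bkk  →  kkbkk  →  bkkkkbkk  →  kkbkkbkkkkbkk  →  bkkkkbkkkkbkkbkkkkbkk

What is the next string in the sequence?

This is a Fibonacci-style word recurrence s(k) = s(k−2)·s(k−1): e.g. b·kk = bkk.
Continuing: kkbkkbkkkkbkk · bkkkkbkkkkbkkbkkkkbkk gives term 8.

kkbkkbkkkkbkkbkkkkbkkkkbkkbkkkkbkk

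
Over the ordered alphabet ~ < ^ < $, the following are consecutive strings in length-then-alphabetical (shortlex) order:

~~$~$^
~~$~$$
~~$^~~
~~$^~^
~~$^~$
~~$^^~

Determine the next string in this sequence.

~~$^^^

Treat ~~$^^~ as a base-3 numeral over the given alphabet and add one, carrying through any trailing $'s.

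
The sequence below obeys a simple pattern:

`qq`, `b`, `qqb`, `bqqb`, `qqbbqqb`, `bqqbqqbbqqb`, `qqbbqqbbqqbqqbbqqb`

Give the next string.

bqqbqqbbqqbqqbbqqbbqqbqqbbqqb

Each term (from the third on) is the two preceding terms concatenated in order: term 3 = qq·b = qqb.
Continuing: bqqbqqbbqqb · qqbbqqbbqqbqqbbqqb gives term 8.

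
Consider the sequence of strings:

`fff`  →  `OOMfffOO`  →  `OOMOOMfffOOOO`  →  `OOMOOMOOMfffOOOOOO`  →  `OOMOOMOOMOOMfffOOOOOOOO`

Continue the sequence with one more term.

s(k+1) = OOM·s(k)·OO, so each term gains OOM as a prefix and OO as a suffix.
So the next term is OOM·OOMOOMOOMOOMfffOOOOOOOO·OO.

OOMOOMOOMOOMOOMfffOOOOOOOOOO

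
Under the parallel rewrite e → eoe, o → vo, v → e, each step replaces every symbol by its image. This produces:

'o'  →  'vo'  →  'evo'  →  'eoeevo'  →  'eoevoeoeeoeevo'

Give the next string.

Rewriting the 14 symbols of eoevoeoeeoeevo one by one yields eoe vo eoe e vo eoe vo eoe eoe vo eoe eoe e vo; concatenated:

eoevoeoeevoeoevoeoeeoevoeoeeoeevo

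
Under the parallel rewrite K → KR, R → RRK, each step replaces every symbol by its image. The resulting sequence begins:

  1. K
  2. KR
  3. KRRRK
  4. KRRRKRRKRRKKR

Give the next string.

φ(KRRRKRRKRRKKR) expands symbol-by-symbol to KR RRK RRK RRK KR RRK RRK KR RRK RRK KR KR RRK; joining the 13 pieces gives the next term.

KRRRKRRKRRKKRRRKRRKKRRRKRRKKRKRRRK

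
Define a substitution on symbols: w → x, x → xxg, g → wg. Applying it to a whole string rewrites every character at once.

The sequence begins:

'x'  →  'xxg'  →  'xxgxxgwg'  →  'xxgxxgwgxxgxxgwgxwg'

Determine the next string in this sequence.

Applying the rule to each of the 19 symbols of xxgxxgwgxxgxxgwgxwg gives the pieces xxg xxg wg xxg xxg wg x wg xxg xxg wg xxg xxg wg x wg xxg x wg, which concatenate to the answer.

xxgxxgwgxxgxxgwgxwgxxgxxgwgxxgxxgwgxwgxxgxwg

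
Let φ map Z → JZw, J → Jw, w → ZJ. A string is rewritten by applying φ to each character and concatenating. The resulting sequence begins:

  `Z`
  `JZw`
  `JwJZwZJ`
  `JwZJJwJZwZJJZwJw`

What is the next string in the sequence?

JwZJJZwJwJwZJJwJZwZJJZwJwJwJZwZJJwZJ

Replace each of the 16 characters of JwZJJwJZwZJJZwJw in place — Jw ZJ JZw Jw Jw ZJ Jw JZw ZJ JZw Jw Jw JZw ZJ Jw ZJ — and concatenate.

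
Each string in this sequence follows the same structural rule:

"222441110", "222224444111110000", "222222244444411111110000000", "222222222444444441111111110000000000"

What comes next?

Each string has the form 2^{2n+1} 4^{2n} 1^{2n+1} 0^{3n-2} (n = 1, 2, …).
Setting n = 5 gives 11, 10, 11, 13 characters in each block.

222222222224444444444111111111110000000000000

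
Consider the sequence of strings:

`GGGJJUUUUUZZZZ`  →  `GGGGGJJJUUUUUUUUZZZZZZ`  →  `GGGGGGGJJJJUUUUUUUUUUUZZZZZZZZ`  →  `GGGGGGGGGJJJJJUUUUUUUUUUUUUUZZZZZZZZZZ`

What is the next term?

GGGGGGGGGGGJJJJJJUUUUUUUUUUUUUUUUUZZZZZZZZZZZZ

Each string has the form G^{2n-1} J^{n} U^{3n-1} Z^{2n}, where the shown terms are n = 2, 3, 4, 5.
For the next term, n = 6, so the run lengths are 11, 6, 17, 12.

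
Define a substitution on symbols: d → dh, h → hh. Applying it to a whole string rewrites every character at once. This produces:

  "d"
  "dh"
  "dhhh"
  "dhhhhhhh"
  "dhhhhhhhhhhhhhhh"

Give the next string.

dhhhhhhhhhhhhhhhhhhhhhhhhhhhhhhh

φ(dhhhhhhhhhhhhhhh) expands symbol-by-symbol to dh hh hh hh hh hh hh hh hh hh hh hh hh hh hh hh; joining the 16 pieces gives the next term.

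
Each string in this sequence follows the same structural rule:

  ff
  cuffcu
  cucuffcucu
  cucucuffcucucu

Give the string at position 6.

cucucucucuffcucucucucu

s(k+1) = cu·s(k)·cu, so each term gains cu as a prefix and cu as a suffix.
From cucucuffcucucu, 2 further steps: cucucuffcucucu → cucucucuffcucucucu → (answer).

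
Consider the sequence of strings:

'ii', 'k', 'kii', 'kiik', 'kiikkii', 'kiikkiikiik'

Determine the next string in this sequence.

kiikkiikiikkiikkii

This is a Fibonacci-style word recurrence s(k) = s(k−1)·s(k−2): e.g. k·ii = kii.
Continuing: kiikkiikiik · kiikkii gives term 7.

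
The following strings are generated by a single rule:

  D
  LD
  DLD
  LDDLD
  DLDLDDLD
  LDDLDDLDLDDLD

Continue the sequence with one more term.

DLDLDDLDLDDLDDLDLDDLD

From term 3 onward, concatenate the second-to-last term with the last: D·LD = DLD, LD·DLD = LDDLD, …
So term 7 is DLDLDDLD·LDDLDDLDLDDLD.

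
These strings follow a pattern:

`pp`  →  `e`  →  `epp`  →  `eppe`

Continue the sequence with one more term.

Each term (from the third on) is the previous term followed by the one before it: term 3 = e·pp = epp.
So term 5 is eppe·epp.

eppeepp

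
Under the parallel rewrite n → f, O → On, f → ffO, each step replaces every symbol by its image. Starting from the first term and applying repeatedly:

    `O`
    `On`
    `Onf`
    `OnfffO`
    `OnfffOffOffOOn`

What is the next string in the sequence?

OnfffOffOffOOnffOffOOnffOffOOnOnf

Replace each of the 14 characters of OnfffOffOffOOn in place — On f ffO ffO ffO On ffO ffO On ffO ffO On On f — and concatenate.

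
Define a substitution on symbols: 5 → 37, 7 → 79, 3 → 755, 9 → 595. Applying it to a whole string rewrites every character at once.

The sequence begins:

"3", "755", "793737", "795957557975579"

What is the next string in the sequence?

7959537595377937377959579373779595

φ(795957557975579) expands symbol-by-symbol to 79 595 37 595 37 79 37 37 79 595 79 37 37 79 595; joining the 15 pieces gives the next term.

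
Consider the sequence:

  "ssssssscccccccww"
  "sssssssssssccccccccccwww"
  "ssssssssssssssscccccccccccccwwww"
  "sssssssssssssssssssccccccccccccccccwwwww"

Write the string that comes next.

ssssssssssssssssssssssscccccccccccccccccccwwwwww

Each string has the form s^{4n-1} c^{3n+1} w^{n}, where the shown terms are n = 2, 3, 4, 5.
At n = 6 the blocks have lengths 23, 19, 6.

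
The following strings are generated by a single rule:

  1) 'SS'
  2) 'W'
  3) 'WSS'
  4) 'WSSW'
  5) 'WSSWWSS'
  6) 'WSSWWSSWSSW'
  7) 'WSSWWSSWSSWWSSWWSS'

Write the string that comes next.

WSSWWSSWSSWWSSWWSSWSSWWSSWSSW

This is a Fibonacci-style word recurrence s(k) = s(k−1)·s(k−2): e.g. W·SS = WSS.
So term 8 is WSSWWSSWSSWWSSWWSS·WSSWWSSWSSW.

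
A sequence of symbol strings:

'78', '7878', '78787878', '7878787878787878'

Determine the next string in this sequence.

Each string is two copies of the previous one concatenated.
One more doubling of 7878787878787878 gives the answer.

78787878787878787878787878787878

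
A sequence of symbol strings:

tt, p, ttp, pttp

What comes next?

From term 3 onward, concatenate the second-to-last term with the last: tt·p = ttp, p·ttp = pttp, …
The next term joins ttp and pttp.

ttppttp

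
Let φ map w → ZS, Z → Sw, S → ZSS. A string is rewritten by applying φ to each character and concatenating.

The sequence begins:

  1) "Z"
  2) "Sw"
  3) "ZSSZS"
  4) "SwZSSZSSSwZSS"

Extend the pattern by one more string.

ZSSZSSwZSSZSSSwZSSZSSZSSZSSwZSSZSS

Replace each of the 13 characters of SwZSSZSSSwZSS in place — ZSS ZS Sw ZSS ZSS Sw ZSS ZSS ZSS ZS Sw ZSS ZSS — and concatenate.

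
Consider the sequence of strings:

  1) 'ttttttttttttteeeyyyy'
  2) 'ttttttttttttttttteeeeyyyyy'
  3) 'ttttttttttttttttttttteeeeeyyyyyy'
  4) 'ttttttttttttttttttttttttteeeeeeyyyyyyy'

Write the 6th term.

ttttttttttttttttttttttttttttttttteeeeeeeeyyyyyyyyy

The n-th term is 4n+1 t's then n e's then n+1 y's, where the shown terms are n = 3, 4, 5, 6.
At n = 8 the blocks have lengths 33, 8, 9.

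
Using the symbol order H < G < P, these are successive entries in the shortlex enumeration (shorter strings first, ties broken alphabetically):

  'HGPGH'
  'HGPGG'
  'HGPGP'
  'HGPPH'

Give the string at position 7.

HPHHH

Stepping forward 3 times from HGPPH: HGPPH → HGPPG → HGPPP, then the target.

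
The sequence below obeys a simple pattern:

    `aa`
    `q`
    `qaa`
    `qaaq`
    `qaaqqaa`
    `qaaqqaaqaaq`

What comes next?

Each term (from the third on) is the previous term followed by the one before it: term 3 = q·aa = qaa.
So term 7 is qaaqqaaqaaq·qaaqqaa.

qaaqqaaqaaqqaaqqaa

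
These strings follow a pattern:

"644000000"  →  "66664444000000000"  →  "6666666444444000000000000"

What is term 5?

66666666666664444444444000000000000000000

Term n consists of 3n-2 6's, followed by 2n 4's, followed by 3n+3 0's (n = 1, 2, …).
Setting n = 5 gives 13, 10, 18 characters in each block.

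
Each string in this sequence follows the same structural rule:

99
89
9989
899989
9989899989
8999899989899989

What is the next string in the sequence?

99898999898999899989899989

From term 3 onward, concatenate the second-to-last term with the last: 99·89 = 9989, 89·9989 = 899989, …
The next term joins 9989899989 and 8999899989899989.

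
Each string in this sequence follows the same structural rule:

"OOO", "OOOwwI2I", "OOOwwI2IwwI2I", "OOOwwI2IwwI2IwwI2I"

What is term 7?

OOOwwI2IwwI2IwwI2IwwI2IwwI2IwwI2I

Every step adds wwI2I to the end: s(k+1) = s(k)·wwI2I.
From OOOwwI2IwwI2IwwI2I, 3 further steps: OOOwwI2IwwI2IwwI2I → OOOwwI2IwwI2IwwI2IwwI2I → OOOwwI2IwwI2IwwI2IwwI2IwwI2I → (answer).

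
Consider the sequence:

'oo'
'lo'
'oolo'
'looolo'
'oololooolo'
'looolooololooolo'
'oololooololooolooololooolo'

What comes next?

From term 3 onward, concatenate the second-to-last term with the last: oo·lo = oolo, lo·oolo = looolo, …
So term 8 is looolooololooolo·oololooololooolooololooolo.

looolooololooolooololooololooolooololooolo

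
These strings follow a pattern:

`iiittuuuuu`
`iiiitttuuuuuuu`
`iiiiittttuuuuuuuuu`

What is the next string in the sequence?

iiiiiitttttuuuuuuuuuuu

The n-th term is n+1 i's then n t's then 2n+1 u's, where the shown terms are n = 2, 3, 4.
For the next term, n = 5, so the run lengths are 6, 5, 11.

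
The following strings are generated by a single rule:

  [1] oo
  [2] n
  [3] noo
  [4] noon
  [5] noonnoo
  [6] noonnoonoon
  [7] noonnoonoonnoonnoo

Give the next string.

From term 3 onward, concatenate the last term with the second-to-last: n·oo = noo, noo·n = noon, …
Continuing: noonnoonoonnoonnoo · noonnoonoon gives term 8.

noonnoonoonnoonnoonoonnoonoon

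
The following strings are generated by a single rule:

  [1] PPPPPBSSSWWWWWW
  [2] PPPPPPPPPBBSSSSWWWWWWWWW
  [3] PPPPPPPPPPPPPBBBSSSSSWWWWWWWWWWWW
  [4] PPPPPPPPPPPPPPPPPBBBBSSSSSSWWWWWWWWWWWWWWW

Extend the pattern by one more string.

Term n consists of 4n+1 P's, followed by n B's, followed by n+2 S's, followed by 3n+3 W's (n = 1, 2, …).
Setting n = 5 gives 21, 5, 7, 18 characters in each block.

PPPPPPPPPPPPPPPPPPPPPBBBBBSSSSSSSWWWWWWWWWWWWWWWWWW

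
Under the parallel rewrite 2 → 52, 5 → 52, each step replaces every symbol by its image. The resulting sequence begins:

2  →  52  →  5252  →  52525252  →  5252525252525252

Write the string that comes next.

Replace each of the 16 characters of 5252525252525252 in place — 52 52 52 52 52 52 52 52 52 52 52 52 52 52 52 52 — and concatenate.

52525252525252525252525252525252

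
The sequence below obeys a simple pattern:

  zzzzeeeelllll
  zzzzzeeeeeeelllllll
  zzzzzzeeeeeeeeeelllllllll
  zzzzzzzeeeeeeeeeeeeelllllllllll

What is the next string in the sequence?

zzzzzzzzeeeeeeeeeeeeeeeelllllllllllll

Term n consists of n+3 z's, followed by 3n+1 e's, followed by 2n+3 l's (n = 1, 2, …).
For the next term, n = 5, so the run lengths are 8, 16, 13.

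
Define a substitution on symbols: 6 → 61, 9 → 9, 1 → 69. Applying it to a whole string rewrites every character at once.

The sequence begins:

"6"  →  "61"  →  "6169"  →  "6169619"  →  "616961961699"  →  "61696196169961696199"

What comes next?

616961961699616961996169619616999

Replace each of the 20 characters of 61696196169961696199 in place — 61 69 61 9 61 69 9 61 69 61 9 9 61 69 61 9 61 69 9 9 — and concatenate.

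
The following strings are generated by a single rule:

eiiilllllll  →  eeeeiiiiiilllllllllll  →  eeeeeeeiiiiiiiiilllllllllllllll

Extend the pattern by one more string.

The n-th term is 3n-2 e's then 3n i's then 4n+3 l's (n = 1, 2, …).
For the next term, n = 4, so the run lengths are 10, 12, 19.

eeeeeeeeeeiiiiiiiiiiiilllllllllllllllllll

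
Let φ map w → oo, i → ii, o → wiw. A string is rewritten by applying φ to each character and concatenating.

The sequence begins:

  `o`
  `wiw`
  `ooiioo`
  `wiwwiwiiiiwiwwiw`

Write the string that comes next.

Rewriting the 16 symbols of wiwwiwiiiiwiwwiw one by one yields oo ii oo oo ii oo ii ii ii ii oo ii oo oo ii oo; concatenated:

ooiiooooiiooiiiiiiiiooiiooooiioo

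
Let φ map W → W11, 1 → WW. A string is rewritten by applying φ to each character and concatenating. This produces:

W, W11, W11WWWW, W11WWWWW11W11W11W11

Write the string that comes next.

W11WWWWW11W11W11W11W11WWWWW11WWWWW11WWWWW11WWWW

Replace each of the 19 characters of W11WWWWW11W11W11W11 in place — W11 WW WW W11 W11 W11 W11 W11 WW WW W11 WW WW W11 WW WW W11 WW WW — and concatenate.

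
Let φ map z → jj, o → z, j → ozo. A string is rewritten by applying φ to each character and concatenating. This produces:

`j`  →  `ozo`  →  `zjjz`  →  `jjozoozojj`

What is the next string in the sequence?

Rewriting each symbol of jjozoozojj: j→ozo, j→ozo, o→z, z→jj, o→z, o→z, z→jj, o→z, j→ozo, j→ozo, which concatenates to ozo ozo z jj z z jj z ozo ozo.

ozoozozjjzzjjzozoozo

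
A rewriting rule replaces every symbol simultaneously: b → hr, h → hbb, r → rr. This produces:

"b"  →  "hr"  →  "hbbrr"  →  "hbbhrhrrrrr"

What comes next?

Rewriting each symbol of hbbhrhrrrrr: h→hbb, b→hr, b→hr, h→hbb, r→rr, h→hbb, r→rr, r→rr, r→rr, r→rr, r→rr, which concatenates to hbb hr hr hbb rr hbb rr rr rr rr rr.

hbbhrhrhbbrrhbbrrrrrrrrrr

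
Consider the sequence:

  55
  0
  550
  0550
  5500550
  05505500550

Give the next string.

Each term (from the third on) is the two preceding terms concatenated in order: term 3 = 55·0 = 550.
So term 7 is 5500550·05505500550.

550055005505500550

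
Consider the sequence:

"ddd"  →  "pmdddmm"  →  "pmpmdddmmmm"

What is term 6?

pmpmpmpmpmdddmmmmmmmmmm

Every step adds pm to the front and mm to the end of the previous string.
From pmpmdddmmmm, 3 further steps: pmpmdddmmmm → pmpmpmdddmmmmmm → pmpmpmpmdddmmmmmmmm → (answer).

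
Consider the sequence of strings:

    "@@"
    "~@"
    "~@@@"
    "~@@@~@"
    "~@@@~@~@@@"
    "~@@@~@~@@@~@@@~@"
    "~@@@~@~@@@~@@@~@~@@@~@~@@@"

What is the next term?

~@@@~@~@@@~@@@~@~@@@~@~@@@~@@@~@~@@@~@@@~@

From term 3 onward, concatenate the last term with the second-to-last: ~@·@@ = ~@@@, ~@@@·~@ = ~@@@~@, …
So term 8 is ~@@@~@~@@@~@@@~@~@@@~@~@@@·~@@@~@~@@@~@@@~@.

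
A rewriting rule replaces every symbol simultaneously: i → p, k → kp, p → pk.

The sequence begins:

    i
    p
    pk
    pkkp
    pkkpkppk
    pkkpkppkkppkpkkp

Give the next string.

Applying the rule to each of the 16 symbols of pkkpkppkkppkpkkp gives the pieces pk kp kp pk kp pk pk kp kp pk pk kp pk kp kp pk, which concatenate to the answer.

pkkpkppkkppkpkkpkppkpkkppkkpkppk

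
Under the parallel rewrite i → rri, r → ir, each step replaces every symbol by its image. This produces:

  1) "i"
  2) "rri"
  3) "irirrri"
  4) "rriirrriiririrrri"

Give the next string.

irirrrirriiririrrrirriirrriirrriiririrrri

φ(rriirrriiririrrri) expands symbol-by-symbol to ir ir rri rri ir ir ir rri rri ir rri ir rri ir ir ir rri; joining the 17 pieces gives the next term.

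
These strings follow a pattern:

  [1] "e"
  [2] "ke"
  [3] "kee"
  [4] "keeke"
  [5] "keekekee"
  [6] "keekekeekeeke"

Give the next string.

This is a Fibonacci-style word recurrence s(k) = s(k−1)·s(k−2): e.g. ke·e = kee.
So term 7 is keekekeekeeke·keekekee.

keekekeekeekekeekekee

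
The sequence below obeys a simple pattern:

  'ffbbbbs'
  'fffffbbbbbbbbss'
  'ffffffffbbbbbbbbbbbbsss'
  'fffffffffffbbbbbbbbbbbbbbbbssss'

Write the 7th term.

Term n consists of 3n-1 f's, followed by 4n b's, followed by n s's (n = 1, 2, …).
Setting n = 7 gives 20, 28, 7 characters in each block.

ffffffffffffffffffffbbbbbbbbbbbbbbbbbbbbbbbbbbbbsssssss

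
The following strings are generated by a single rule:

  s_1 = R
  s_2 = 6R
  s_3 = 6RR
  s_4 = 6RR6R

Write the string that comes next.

From term 3 onward, concatenate the last term with the second-to-last: 6R·R = 6RR, 6RR·6R = 6RR6R, …
The next term joins 6RR6R and 6RR.

6RR6R6RR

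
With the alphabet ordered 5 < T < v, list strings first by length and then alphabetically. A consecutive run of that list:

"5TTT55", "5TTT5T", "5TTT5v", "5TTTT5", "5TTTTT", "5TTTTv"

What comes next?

5TTTv5

The successor of 5TTTTv increments the rightmost position that isn't already v and resets every position after it to 5.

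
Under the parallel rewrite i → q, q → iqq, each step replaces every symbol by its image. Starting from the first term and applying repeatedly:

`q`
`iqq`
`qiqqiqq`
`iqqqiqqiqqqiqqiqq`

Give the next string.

Replace each of the 17 characters of iqqqiqqiqqqiqqiqq in place — q iqq iqq iqq q iqq iqq q iqq iqq iqq q iqq iqq q iqq iqq — and concatenate.

qiqqiqqiqqqiqqiqqqiqqiqqiqqqiqqiqqqiqqiqq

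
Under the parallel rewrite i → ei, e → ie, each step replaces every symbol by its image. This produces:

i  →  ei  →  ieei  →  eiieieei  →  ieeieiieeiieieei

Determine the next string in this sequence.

Rewriting the 16 symbols of ieeieiieeiieieei one by one yields ei ie ie ei ie ei ei ie ie ei ei ie ei ie ie ei; concatenated:

eiieieeiieeieiieieeieiieeiieieei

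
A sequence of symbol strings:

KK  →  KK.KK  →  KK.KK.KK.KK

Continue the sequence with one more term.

KK.KK.KK.KK.KK.KK.KK.KK

s(k+1) = s(k)·.·s(k) — each term doubles the last with '.' between the halves.
So the next term is two copies of KK.KK.KK.KK with '.' between the halves.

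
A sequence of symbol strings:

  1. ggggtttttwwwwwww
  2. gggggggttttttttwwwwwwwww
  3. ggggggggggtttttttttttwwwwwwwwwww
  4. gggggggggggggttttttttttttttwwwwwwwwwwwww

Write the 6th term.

Term n consists of 3n-2 g's, followed by 3n-1 t's, followed by 2n+3 w's, where the shown terms are n = 2, 3, 4, 5.
At n = 7 the blocks have lengths 19, 20, 17.

gggggggggggggggggggttttttttttttttttttttwwwwwwwwwwwwwwwww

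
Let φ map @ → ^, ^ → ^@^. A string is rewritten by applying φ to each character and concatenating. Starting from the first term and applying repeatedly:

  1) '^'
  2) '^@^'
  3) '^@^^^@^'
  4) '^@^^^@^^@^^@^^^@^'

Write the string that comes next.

Applying the rule to each of the 17 symbols of ^@^^^@^^@^^@^^^@^ gives the pieces ^@^ ^ ^@^ ^@^ ^@^ ^ ^@^ ^@^ ^ ^@^ ^@^ ^ ^@^ ^@^ ^@^ ^ ^@^, which concatenate to the answer.

^@^^^@^^@^^@^^^@^^@^^^@^^@^^^@^^@^^@^^^@^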